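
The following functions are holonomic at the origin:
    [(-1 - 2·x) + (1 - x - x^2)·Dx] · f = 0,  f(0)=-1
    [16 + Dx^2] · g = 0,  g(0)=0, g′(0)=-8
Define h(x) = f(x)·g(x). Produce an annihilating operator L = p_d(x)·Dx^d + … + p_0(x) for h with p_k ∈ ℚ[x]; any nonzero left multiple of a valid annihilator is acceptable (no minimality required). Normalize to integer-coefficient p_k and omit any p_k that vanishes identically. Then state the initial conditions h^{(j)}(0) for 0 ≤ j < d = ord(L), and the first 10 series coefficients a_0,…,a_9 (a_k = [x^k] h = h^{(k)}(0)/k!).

L = (-14 + 16·x + 16·x^2) + (2 + 4·x)·Dx + (-1 + x + x^2)·Dx^2  (order 2).
h: a_k = 0, 8, 8, -16/3, 8/3, 72/5, 256/15, 7864/315, 2648/63, 194032/2835, …
ICs: h(0) = 0, h′(0) = 8.

f: a_k = -1, -1, -2, -3, -5, -8, -13, -21, -34, -55, …
g: a_k = 0, -8, 0, 64/3, 0, -256/15, 0, 2048/315, 0, -4096/2835, …
L₀ := L_f ⊗_s L_g (sym. prod.), ord ≤ 2.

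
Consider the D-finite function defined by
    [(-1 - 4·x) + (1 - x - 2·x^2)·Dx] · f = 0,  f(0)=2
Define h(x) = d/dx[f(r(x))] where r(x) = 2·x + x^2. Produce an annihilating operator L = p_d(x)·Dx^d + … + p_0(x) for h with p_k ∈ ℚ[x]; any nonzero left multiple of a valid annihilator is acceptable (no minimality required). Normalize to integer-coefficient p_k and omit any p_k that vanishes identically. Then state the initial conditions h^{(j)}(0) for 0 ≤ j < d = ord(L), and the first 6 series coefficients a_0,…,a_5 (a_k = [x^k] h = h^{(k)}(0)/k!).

L = (13 + 52·x + 186·x^2 + 160·x^3 + 40·x^4) + (-1 - 5·x + 26·x^2 + 62·x^3 + 40·x^4 + 8·x^5)·Dx  (order 1).
h: a_k = 4, 52, 312, 1912, 10540, 56412, …
ICs: h(0) = 4.

f: a_k = 2, 2, 6, 10, 22, 42, …
L₀ from L_f via x↦r, Dx↦r'^{-1}Dx.
Differentiate: ansatz ord ≤ ord L₀ ⇒ L.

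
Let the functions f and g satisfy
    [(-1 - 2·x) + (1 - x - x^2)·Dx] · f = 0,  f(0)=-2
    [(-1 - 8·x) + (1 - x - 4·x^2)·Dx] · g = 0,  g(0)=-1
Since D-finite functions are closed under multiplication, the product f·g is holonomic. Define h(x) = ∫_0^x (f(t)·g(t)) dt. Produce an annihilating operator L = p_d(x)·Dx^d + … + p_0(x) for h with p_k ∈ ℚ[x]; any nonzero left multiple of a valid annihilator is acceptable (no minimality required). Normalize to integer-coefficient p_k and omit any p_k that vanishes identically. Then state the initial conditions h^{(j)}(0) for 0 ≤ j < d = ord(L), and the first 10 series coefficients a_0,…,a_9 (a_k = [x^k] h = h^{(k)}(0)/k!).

f: a_k = -2, -2, -4, -6, -10, -16, -26, -42, -68, -110, …
g: a_k = -1, -1, -5, -9, -29, -65, -181, -441, -1165, -2929, …
L₀ := L_f ⊗_s L_g (sym. prod.), ord ≤ 1.
h=∫₀ˣh₀: take L = L₀·Dx.
L = (-2 - 8·x + 15·x^2 + 16·x^3)·Dx + (1 - 2·x - 4·x^2 + 5·x^3 + 4·x^4)·Dx^2  (order 2).
h: a_k = 0, 2, 2, 16/3, 19/2, 112/5, 140/3, 754/7, 479/2, 5000/9, …
ICs: h(0) = 0, h′(0) = 2.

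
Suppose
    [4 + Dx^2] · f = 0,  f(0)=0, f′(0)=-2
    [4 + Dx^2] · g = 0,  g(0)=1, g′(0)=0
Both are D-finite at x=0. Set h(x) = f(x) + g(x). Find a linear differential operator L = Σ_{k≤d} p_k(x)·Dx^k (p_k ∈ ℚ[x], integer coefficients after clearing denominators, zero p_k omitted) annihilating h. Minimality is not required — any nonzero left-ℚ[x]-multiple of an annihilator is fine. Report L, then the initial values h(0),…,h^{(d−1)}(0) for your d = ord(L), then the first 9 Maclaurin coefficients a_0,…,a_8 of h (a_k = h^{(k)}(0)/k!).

L = 4 + Dx^2  (order 2).
h: a_k = 1, -2, -2, 4/3, 2/3, -4/15, -4/45, 8/315, 2/315, …
ICs: h(0) = 1, h′(0) = -2.

f: a_k = 0, -2, 0, 4/3, 0, -4/15, 0, 8/315, 0, …
g: a_k = 1, 0, -2, 0, 2/3, 0, -4/45, 0, 2/315, …
h₀=f+g: left-lcm gives L₀, ord ≤ 4.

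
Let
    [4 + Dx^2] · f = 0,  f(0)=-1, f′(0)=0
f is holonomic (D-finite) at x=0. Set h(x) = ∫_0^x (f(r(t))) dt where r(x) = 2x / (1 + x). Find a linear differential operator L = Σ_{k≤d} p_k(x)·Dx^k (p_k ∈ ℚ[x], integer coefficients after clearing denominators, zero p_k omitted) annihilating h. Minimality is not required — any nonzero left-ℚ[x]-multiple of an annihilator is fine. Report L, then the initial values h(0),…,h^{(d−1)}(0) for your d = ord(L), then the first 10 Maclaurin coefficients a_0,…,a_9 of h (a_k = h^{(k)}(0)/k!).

L = 16·Dx + (2 + 6·x + 6·x^2 + 2·x^3)·Dx^2 + (1 + 4·x + 6·x^2 + 4·x^3 + x^4)·Dx^3  (order 3).
h: a_k = 0, -1, 0, 8/3, -4, 8/3, 16/9, -392/45, 82/5, -12568/567, …
ICs: h(0) = 0, h′(0) = -1, h′′(0) = 0.

f: a_k = -1, 0, 2, 0, -2/3, 0, 4/45, 0, -2/315, 0, …
L₀ from L_f via x↦r, Dx↦r'^{-1}Dx.
∫: right-multiply L₀ by Dx.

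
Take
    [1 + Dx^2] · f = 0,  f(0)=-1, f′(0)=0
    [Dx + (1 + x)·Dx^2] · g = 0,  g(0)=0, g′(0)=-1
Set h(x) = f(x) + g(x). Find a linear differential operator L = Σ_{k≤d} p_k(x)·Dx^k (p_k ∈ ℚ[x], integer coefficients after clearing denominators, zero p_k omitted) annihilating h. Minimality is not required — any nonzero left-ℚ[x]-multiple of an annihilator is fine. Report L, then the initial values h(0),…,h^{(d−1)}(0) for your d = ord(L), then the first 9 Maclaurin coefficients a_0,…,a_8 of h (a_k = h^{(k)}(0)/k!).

f: a_k = -1, 0, 1/2, 0, -1/24, 0, 1/720, 0, -1/40320, …
g: a_k = 0, -1, 1/2, -1/3, 1/4, -1/5, 1/6, -1/7, 1/8, …
h₀=f+g: left-lcm gives L₀, ord ≤ 4.
L = (7 + 2·x + x^2)·Dx + (3 + 5·x + 3·x^2 + x^3)·Dx^2 + (7 + 2·x + x^2)·Dx^3 + (3 + 5·x + 3·x^2 + x^3)·Dx^4  (order 4).
h: a_k = -1, -1, 1, -1/3, 5/24, -1/5, 121/720, -1/7, 5039/40320, …
ICs: h(0) = -1, h′(0) = -1, h′′(0) = 2, h′′′(0) = -2.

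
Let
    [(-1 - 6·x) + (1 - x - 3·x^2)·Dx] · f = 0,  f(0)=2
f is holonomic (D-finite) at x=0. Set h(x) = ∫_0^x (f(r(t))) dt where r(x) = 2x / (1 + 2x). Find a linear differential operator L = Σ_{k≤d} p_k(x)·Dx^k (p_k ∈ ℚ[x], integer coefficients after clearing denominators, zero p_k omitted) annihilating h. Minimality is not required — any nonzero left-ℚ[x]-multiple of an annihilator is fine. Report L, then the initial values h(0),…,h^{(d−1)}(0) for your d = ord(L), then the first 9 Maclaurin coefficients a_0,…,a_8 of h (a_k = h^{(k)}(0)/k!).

f: a_k = 2, 2, 8, 14, 38, 80, 194, 434, 1016, …
h₀=f(r): pull back L_f along r ⇒ L₀.
h=∫₀ˣh₀: take L = L₀·Dx.
L = (2 + 28·x)·Dx + (-1 - 4·x + 8·x^2 + 24·x^3)·Dx^2  (order 2).
h: a_k = 0, 2, 2, 8, 0, 288/5, -96, 4608/7, -2016, …
ICs: h(0) = 0, h′(0) = 2.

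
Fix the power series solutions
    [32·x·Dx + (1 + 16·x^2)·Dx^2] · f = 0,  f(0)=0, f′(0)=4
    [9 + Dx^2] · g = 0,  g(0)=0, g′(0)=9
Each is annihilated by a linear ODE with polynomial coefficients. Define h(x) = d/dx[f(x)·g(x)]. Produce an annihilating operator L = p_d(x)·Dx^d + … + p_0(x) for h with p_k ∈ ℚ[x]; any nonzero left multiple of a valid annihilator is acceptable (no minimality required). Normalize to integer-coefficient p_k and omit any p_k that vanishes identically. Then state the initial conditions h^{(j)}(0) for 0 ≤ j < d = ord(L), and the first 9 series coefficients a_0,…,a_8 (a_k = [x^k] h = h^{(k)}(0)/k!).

f: a_k = 0, 4, 0, -64/3, 0, 1024/5, 0, -16384/7, 0, …
g: a_k = 0, 9, 0, -27/2, 0, 243/40, 0, -729/560, 0, …
h₀=f·g: eliminate ⇒ L₀, order ≤ 2·2.
Differentiate: ansatz ord ≤ ord L₀ ⇒ L.
L = (2922993 + 113986656·x^2 + 3239661312·x^4 + 5952061440·x^6 + 4156489728·x^8 - 7644119040·x^10 + 110075314176·x^12) + (1760832·x + 128480256·x^3 + 1888911360·x^5 + 5308416000·x^7 + 15288238080·x^9 + 48922361856·x^11)·Dx + (341202 + 13887168·x^2 + 389230080·x^4 + 940474368·x^6 + 1603141632·x^8 + 3737124864·x^10 + 24461180928·x^12)·Dx^2 + (195648·x + 14275584·x^3 + 209879040·x^5 + 589824000·x^7 + 1698693120·x^9 + 5435817984·x^11)·Dx^3 + (1825 + 135776·x^2 + 3251968·x^4 + 31014912·x^6 + 126812160·x^8 + 509607936·x^10 + 1358954496·x^12)·Dx^4  (order 4).
h: a_k = 0, 72, 0, -984, 0, 12933, 0, -191718, 0, …
ICs: h(0) = 0, h′(0) = 72, h′′(0) = 0, h′′′(0) = -5904.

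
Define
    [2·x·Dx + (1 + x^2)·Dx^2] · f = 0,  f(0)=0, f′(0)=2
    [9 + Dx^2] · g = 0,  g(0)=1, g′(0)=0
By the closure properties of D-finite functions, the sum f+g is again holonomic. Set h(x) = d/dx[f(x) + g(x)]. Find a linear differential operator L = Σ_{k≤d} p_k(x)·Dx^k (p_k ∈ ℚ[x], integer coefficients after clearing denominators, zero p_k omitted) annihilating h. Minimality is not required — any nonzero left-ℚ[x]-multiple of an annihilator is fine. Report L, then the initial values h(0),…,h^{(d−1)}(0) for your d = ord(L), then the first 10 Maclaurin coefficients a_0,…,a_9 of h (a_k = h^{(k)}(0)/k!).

L = (-54·x + 540·x^3 + 162·x^5) + (63 + 279·x^2 + 297·x^4 + 81·x^6)·Dx + (-6·x + 60·x^3 + 18·x^5)·Dx^2 + (7 + 31·x^2 + 33·x^4 + 9·x^6)·Dx^3  (order 3).
h: a_k = 2, -9, -2, 27/2, 2, -243/40, -2, 729/560, 2, -729/4480, …
ICs: h(0) = 2, h′(0) = -9, h′′(0) = -4.

f: a_k = 0, 2, 0, -2/3, 0, 2/5, 0, -2/7, 0, 2/9, …
g: a_k = 1, 0, -9/2, 0, 27/8, 0, -81/80, 0, 729/4480, 0, …
f+g: L₀ = lclm(L_f,L_g), ord ≤ 2+2.
Derive L from L₀ (diff closure).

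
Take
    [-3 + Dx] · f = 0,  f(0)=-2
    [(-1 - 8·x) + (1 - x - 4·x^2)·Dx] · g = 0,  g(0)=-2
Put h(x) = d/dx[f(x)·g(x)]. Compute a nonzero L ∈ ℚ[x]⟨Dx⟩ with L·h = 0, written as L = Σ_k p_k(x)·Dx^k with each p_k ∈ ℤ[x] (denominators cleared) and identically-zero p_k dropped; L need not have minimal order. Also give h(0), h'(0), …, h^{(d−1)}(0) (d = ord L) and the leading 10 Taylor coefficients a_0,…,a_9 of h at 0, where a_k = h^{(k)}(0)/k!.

f: a_k = -2, -6, -9, -9, -27/4, -81/20, -81/40, -243/280, -729/2240, -243/2240, …
g: a_k = -2, -2, -10, -18, -58, -130, -362, -882, -2330, -5858, …
h₀=f·g: eliminate ⇒ L₀, order ≤ 1·1.
h₀' ⇒ L via d/dx closure of L₀.
L = (25 + 48·x - 39·x^2 - 120·x^3 + 144·x^4) + (-4 - x + 33·x^2 + 8·x^3 - 48·x^4)·Dx  (order 1).
h: a_k = 16, 100, 396, 1382, 4408, 136059/10, 81141/2, 16651081/140, 95886999/280, 1092208409/1120, …
ICs: h(0) = 16.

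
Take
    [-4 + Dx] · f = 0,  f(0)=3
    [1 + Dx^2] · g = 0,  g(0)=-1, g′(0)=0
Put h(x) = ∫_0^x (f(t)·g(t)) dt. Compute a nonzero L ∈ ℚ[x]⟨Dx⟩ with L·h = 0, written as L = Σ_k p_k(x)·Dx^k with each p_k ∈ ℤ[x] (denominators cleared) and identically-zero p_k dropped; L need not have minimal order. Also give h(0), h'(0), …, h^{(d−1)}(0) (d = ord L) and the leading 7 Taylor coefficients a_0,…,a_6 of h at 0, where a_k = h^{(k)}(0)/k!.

f: a_k = 3, 12, 24, 32, 32, 128/5, 256/15, …
g: a_k = -1, 0, 1/2, 0, -1/24, 0, 1/720, …
Sym-product of L_f,L_g gives L₀ (≤ ord 2).
∫: right-multiply L₀ by Dx.
L = 17·Dx - 8·Dx^2 + Dx^3  (order 3).
h: a_k = 0, -3, -6, -15/2, -13/2, -161/40, -101/60, …
ICs: h(0) = 0, h′(0) = -3, h′′(0) = -12.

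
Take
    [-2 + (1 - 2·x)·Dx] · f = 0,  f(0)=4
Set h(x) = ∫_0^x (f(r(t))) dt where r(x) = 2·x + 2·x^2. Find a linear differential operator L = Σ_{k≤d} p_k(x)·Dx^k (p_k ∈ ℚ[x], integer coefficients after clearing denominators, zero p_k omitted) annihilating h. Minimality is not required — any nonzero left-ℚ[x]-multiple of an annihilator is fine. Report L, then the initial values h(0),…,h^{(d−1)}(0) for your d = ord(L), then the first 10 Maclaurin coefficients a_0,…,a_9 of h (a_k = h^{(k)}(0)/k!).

L = (4 + 8·x)·Dx + (-1 + 4·x + 4·x^2)·Dx^2  (order 2).
h: a_k = 0, 4, 8, 80/3, 96, 1856/5, 4480/3, 43264/7, 26112, 1008640/9, …
ICs: h(0) = 0, h′(0) = 4.

f: a_k = 4, 8, 16, 32, 64, 128, 256, 512, 1024, 2048, …
h₀=f(r): pull back L_f along r ⇒ L₀.
h=∫h₀ ⇒ L = L₀·Dx.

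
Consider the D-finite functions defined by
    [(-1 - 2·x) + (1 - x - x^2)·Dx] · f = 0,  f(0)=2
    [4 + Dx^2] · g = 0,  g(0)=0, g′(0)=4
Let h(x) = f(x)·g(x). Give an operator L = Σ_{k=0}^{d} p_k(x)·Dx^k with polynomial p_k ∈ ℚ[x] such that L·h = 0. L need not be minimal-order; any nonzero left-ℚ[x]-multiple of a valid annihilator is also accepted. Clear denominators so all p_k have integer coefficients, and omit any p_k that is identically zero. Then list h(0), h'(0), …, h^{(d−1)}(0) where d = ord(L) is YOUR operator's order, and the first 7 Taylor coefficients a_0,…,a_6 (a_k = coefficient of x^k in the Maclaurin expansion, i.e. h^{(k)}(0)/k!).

f: a_k = 2, 2, 4, 6, 10, 16, 26, …
g: a_k = 0, 4, 0, -8/3, 0, 8/15, 0, …
L₀ := L_f ⊗_s L_g (sym. prod.), ord ≤ 2.
L = (-2 + 4·x + 4·x^2) + (2 + 4·x)·Dx + (-1 + x + x^2)·Dx^2  (order 2).
h: a_k = 0, 8, 8, 32/3, 56/3, 152/5, 736/15, …
ICs: h(0) = 0, h′(0) = 8.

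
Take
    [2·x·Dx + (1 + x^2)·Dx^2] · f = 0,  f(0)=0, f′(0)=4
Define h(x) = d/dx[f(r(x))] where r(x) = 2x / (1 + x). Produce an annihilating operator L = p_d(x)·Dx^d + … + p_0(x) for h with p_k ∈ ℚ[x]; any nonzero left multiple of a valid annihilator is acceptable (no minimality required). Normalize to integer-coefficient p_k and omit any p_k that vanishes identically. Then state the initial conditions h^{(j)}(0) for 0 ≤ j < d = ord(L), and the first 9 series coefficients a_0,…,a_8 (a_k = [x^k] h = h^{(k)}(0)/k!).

L = (2 + 10·x) + (1 + 2·x + 5·x^2)·Dx  (order 1).
h: a_k = 8, -16, -8, 96, -152, -176, 1112, -1344, -2872, …
ICs: h(0) = 8.

f: a_k = 0, 4, 0, -4/3, 0, 4/5, 0, -4/7, 0, …
Substitute x→r, Dx→(1/r')Dx; clear ⇒ L₀.
h=h₀': d/dx-closure on L₀ ⇒ L.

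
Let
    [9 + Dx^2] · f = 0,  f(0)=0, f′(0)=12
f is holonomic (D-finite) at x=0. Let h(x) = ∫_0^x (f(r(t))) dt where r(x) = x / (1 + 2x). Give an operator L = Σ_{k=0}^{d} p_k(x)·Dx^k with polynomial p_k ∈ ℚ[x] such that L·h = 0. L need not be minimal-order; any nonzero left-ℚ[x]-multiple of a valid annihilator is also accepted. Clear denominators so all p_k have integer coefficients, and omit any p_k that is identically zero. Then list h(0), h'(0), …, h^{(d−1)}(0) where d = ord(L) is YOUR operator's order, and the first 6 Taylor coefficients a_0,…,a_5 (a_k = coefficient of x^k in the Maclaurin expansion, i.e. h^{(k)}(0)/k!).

L = 9·Dx + (4 + 24·x + 48·x^2 + 32·x^3)·Dx^2 + (1 + 8·x + 24·x^2 + 32·x^3 + 16·x^4)·Dx^3  (order 3).
h: a_k = 0, 0, 6, -8, 15/2, 12/5, …
ICs: h(0) = 0, h′(0) = 0, h′′(0) = 12.

f: a_k = 0, 12, 0, -18, 0, 81/10, …
Change of var in L_f (x↦r) gives L₀.
Integrate: L := L₀·Dx.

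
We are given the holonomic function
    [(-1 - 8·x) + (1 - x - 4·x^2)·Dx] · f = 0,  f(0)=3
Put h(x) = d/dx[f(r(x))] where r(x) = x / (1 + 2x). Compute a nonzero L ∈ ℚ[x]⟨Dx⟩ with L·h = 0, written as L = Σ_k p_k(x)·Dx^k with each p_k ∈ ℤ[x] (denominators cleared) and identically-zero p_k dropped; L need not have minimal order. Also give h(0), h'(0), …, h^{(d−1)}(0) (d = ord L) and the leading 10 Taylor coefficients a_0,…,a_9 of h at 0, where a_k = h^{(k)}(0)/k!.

f: a_k = 3, 3, 15, 27, 87, 195, 543, 1323, 3495, 8787, …
Substitute x→r, Dx→(1/r')Dx; clear ⇒ L₀.
Derive L from L₀ (diff closure).
L = (6 + 12·x + 72·x^2 + 80·x^3) + (-1 - 15·x - 54·x^2 - 36·x^3 + 40·x^4)·Dx  (order 1).
h: a_k = 3, 18, -63, 324, -1425, 6102, -25347, 103176, -413397, 1635930, …
ICs: h(0) = 3.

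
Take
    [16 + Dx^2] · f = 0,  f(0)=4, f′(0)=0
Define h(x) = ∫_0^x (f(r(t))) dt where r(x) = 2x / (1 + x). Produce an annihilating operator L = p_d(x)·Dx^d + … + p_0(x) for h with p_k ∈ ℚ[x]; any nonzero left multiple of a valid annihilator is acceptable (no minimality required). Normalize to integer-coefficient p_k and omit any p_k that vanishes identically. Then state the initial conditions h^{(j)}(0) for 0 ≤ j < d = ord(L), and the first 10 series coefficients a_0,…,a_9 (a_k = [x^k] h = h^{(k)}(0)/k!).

L = 64·Dx + (2 + 6·x + 6·x^2 + 2·x^3)·Dx^2 + (1 + 4·x + 6·x^2 + 4·x^3 + x^4)·Dx^3  (order 3).
h: a_k = 0, 4, 0, -128/3, 64, 896/15, -3328/9, 212864/315, -2592/5, -1865344/2835, …
ICs: h(0) = 0, h′(0) = 4, h′′(0) = 0.

f: a_k = 4, 0, -32, 0, 128/3, 0, -1024/45, 0, 2048/315, 0, …
h₀=f(r): pull back L_f along r ⇒ L₀.
h=∫₀ˣh₀: take L = L₀·Dx.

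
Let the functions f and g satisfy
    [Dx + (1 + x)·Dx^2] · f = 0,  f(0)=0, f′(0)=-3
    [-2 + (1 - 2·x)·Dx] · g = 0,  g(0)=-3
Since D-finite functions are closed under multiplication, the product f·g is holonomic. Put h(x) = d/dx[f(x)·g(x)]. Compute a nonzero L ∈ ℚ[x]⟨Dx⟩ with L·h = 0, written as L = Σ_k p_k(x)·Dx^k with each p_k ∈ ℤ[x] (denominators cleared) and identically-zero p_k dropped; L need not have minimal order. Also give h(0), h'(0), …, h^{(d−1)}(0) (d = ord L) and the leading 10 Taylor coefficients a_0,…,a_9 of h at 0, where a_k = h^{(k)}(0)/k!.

L = 8 + (4 + 10·x)·Dx + (-1 + x + 2·x^2)·Dx^2  (order 2).
h: a_k = 9, 27, 90, 231, 1173/2, 6993/5, 16362/5, 261477/35, 2354553/140, 261554/7, …
ICs: h(0) = 9, h′(0) = 27.

f: a_k = 0, -3, 3/2, -1, 3/4, -3/5, 1/2, -3/7, 3/8, -1/3, …
g: a_k = -3, -6, -12, -24, -48, -96, -192, -384, -768, -1536, …
L₀ := L_f ⊗_s L_g (sym. prod.), ord ≤ 2.
h₀' ⇒ L via d/dx closure of L₀.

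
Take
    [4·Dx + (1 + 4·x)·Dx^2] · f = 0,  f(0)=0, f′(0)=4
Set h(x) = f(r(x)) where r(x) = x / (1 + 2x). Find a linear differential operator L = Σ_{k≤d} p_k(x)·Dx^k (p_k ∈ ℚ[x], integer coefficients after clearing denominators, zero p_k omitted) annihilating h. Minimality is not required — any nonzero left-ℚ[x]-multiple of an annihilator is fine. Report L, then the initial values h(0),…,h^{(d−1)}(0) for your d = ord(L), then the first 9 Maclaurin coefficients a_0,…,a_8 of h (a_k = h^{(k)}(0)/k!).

L = (8 + 24·x)·Dx + (1 + 8·x + 12·x^2)·Dx^2  (order 2).
h: a_k = 0, 4, -16, 208/3, -320, 7744/5, -23296/3, 279808/7, -209920, …
ICs: h(0) = 0, h′(0) = 4.

f: a_k = 0, 4, -8, 64/3, -64, 1024/5, -2048/3, 16384/7, -8192, …
Change of var in L_f (x↦r) gives L₀.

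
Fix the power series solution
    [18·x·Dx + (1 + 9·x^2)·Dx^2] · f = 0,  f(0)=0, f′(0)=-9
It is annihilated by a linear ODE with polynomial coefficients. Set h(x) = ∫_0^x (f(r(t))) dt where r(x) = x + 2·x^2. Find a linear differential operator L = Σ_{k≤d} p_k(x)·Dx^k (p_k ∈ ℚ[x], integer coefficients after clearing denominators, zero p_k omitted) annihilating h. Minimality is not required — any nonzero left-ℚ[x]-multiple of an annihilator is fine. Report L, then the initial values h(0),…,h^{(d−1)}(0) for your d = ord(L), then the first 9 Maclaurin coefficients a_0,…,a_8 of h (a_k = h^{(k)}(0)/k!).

f: a_k = 0, -9, 0, 27, 0, -729/5, 0, 6561/7, 0, …
Change of var in L_f (x↦r) gives L₀.
∫: right-multiply L₀ by Dx.
L = (-4 + 18·x + 144·x^2 + 432·x^3 + 432·x^4)·Dx^2 + (1 + 4·x + 9·x^2 + 72·x^3 + 180·x^4 + 144·x^5)·Dx^3  (order 3).
h: a_k = 0, 0, -9/2, -6, 27/4, 162/5, 297/10, -1242/7, -34263/56, …
ICs: h(0) = 0, h′(0) = 0, h′′(0) = -9.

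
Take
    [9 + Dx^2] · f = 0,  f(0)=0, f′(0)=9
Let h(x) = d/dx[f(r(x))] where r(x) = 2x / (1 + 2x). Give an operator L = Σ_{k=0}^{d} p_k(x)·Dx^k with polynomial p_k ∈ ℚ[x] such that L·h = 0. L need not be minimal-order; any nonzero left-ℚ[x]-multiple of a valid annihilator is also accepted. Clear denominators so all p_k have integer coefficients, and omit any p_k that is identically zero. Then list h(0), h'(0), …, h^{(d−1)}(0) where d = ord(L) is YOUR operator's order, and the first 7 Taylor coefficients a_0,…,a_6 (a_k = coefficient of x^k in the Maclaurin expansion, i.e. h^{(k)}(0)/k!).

f: a_k = 0, 9, 0, -27/2, 0, 243/40, 0, …
Change of var in L_f (x↦r) gives L₀.
h₀' ⇒ L via d/dx closure of L₀.
L = (60 + 96·x + 96·x^2) + (12 + 72·x + 144·x^2 + 96·x^3)·Dx + (1 + 8·x + 24·x^2 + 32·x^3 + 16·x^4)·Dx^2  (order 2).
h: a_k = 18, -72, -108, 2016, -10548, 36720, -464472/5, …
ICs: h(0) = 18, h′(0) = -72.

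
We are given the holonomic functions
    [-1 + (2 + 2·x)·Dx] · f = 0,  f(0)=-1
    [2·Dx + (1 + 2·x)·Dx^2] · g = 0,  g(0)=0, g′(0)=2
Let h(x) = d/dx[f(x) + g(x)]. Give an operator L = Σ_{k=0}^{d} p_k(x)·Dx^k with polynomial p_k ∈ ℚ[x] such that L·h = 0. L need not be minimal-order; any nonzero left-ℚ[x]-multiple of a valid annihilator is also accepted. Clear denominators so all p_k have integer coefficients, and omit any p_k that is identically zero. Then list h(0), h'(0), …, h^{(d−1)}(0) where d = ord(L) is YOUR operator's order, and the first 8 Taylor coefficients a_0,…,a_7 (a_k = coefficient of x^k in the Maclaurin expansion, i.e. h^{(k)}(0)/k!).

L = (10 + 4·x) + (29 + 52·x + 20·x^2)·Dx + (6 + 22·x + 24·x^2 + 8·x^3)·Dx^2  (order 2).
h: a_k = 3/2, -15/4, 125/16, -507/32, 8157/256, -32705/512, 261913/2048, -1048147/4096, …
ICs: h(0) = 3/2, h′(0) = -15/4.

f: a_k = -1, -1/2, 1/8, -1/16, 5/128, -7/256, 21/1024, -33/2048, …
g: a_k = 0, 2, -2, 8/3, -4, 32/5, -32/3, 128/7, …
Sum ⇒ L₀ = lclm(L_f,L_g) in ℚ(x)⟨Dx⟩.
h₀' ⇒ L via d/dx closure of L₀.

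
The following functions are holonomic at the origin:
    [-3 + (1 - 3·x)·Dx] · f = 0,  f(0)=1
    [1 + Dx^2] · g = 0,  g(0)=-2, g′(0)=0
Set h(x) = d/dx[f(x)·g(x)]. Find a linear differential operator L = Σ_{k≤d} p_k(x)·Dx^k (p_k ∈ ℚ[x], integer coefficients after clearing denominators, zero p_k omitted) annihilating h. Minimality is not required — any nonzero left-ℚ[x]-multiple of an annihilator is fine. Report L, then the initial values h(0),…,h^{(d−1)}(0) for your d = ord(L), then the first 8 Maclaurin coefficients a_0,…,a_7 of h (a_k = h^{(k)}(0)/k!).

L = (-17 - 6·x + 9·x^2) + (-6 + 18·x)·Dx + (1 - 6·x + 9·x^2)·Dx^2  (order 2).
h: a_k = -6, -34, -153, -1837/3, -9185/4, -495989/60, -3471923/120, -249978457/2520, …
ICs: h(0) = -6, h′(0) = -34.

f: a_k = 1, 3, 9, 27, 81, 243, 729, 2187, …
g: a_k = -2, 0, 1, 0, -1/12, 0, 1/360, 0, …
L₀ := L_f ⊗_s L_g (sym. prod.), ord ≤ 2.
Derive L from L₀ (diff closure).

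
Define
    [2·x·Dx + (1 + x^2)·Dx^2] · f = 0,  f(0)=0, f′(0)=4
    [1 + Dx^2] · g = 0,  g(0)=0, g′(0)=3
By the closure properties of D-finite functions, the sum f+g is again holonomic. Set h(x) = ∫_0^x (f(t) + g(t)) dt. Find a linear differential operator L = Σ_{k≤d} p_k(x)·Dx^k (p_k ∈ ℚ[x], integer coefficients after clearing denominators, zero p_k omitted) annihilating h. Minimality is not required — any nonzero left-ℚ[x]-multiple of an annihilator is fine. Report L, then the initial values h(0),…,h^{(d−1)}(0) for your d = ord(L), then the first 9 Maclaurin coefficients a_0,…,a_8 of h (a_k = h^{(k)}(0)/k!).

f: a_k = 0, 4, 0, -4/3, 0, 4/5, 0, -4/7, 0, …
g: a_k = 0, 3, 0, -1/2, 0, 1/40, 0, -1/1680, 0, …
f+g: L₀ = lclm(L_f,L_g), ord ≤ 2+2.
h=∫₀ˣh₀: take L = L₀·Dx.
L = (-22·x + 28·x^3 + 2·x^5)·Dx^2 + (-1 + 7·x^2 + 9·x^4 + x^6)·Dx^3 + (-22·x + 28·x^3 + 2·x^5)·Dx^4 + (-1 + 7·x^2 + 9·x^4 + x^6)·Dx^5  (order 5).
h: a_k = 0, 0, 7/2, 0, -11/24, 0, 11/80, 0, -961/13440, …
ICs: h(0) = 0, h′(0) = 0, h′′(0) = 7, h′′′(0) = 0, h′′′′(0) = -11.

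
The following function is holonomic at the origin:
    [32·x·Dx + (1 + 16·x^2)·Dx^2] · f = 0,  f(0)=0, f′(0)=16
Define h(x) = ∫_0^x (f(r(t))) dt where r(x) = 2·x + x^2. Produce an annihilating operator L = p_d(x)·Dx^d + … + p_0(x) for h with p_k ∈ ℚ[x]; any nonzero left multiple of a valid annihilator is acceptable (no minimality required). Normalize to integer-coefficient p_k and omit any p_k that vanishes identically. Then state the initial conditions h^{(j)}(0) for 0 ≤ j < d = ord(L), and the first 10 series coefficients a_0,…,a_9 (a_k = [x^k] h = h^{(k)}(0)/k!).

L = (-1 + 128·x + 256·x^2 + 192·x^3 + 48·x^4)·Dx^2 + (1 + x + 64·x^2 + 128·x^3 + 80·x^4 + 16·x^5)·Dx^3  (order 3).
h: a_k = 0, 0, 16, 16/3, -512/3, -1024/5, 64256/15, 196352/21, -991232/7, -4161536/9, …
ICs: h(0) = 0, h′(0) = 0, h′′(0) = 32.

f: a_k = 0, 16, 0, -256/3, 0, 4096/5, 0, -65536/7, 0, 1048576/9, …
h₀=f(r): pull back L_f along r ⇒ L₀.
Integrate: L := L₀·Dx.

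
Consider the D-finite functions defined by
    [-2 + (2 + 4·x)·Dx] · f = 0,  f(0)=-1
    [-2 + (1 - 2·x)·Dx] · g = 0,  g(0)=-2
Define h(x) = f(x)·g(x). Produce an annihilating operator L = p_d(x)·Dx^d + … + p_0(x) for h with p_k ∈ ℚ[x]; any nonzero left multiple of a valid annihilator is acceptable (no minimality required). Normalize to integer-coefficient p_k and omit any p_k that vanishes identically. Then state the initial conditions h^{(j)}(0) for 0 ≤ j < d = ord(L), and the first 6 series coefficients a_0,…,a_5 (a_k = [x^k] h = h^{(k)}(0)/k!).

L = (3 + 2·x) + (-1 + 4·x^2)·Dx  (order 1).
h: a_k = 2, 6, 11, 23, 179/4, 365/4, …
ICs: h(0) = 2.

f: a_k = -1, -1, 1/2, -1/2, 5/8, -7/8, …
g: a_k = -2, -4, -8, -16, -32, -64, …
Product ⇒ symmetric product L₀, ord ≤ 1.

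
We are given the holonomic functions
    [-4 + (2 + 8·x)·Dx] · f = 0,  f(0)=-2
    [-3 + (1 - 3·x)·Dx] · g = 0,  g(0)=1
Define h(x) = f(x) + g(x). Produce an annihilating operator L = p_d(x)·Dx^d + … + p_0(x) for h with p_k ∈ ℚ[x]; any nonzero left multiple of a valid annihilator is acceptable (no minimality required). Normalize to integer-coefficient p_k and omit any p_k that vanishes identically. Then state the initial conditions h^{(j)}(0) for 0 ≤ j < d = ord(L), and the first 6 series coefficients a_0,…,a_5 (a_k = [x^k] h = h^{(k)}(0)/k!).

L = (48 + 108·x) + (-22 - 120·x - 324·x^2)·Dx + (1 + 19·x + 6·x^2 - 216·x^3)·Dx^2  (order 2).
h: a_k = -1, -1, 13, 19, 101, 187, …
ICs: h(0) = -1, h′(0) = -1.

f: a_k = -2, -4, 4, -8, 20, -56, …
g: a_k = 1, 3, 9, 27, 81, 243, …
h₀=f+g: left-lcm gives L₀, ord ≤ 2.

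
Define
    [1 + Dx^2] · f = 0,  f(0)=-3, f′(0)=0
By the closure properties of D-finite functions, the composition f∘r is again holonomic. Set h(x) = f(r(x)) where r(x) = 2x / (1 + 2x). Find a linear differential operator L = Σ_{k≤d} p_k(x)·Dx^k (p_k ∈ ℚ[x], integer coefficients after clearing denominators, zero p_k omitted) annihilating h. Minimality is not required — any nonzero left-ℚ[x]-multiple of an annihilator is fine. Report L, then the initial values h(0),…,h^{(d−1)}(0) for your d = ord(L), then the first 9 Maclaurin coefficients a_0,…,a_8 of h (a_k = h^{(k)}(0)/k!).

L = 4 + (4 + 24·x + 48·x^2 + 32·x^3)·Dx + (1 + 8·x + 24·x^2 + 32·x^3 + 16·x^4)·Dx^2  (order 2).
h: a_k = -3, 0, 6, -24, 70, -176, 6004/15, -4176/5, 33398/21, …
ICs: h(0) = -3, h′(0) = 0.

f: a_k = -3, 0, 3/2, 0, -1/8, 0, 1/240, 0, -1/13440, …
h₀=f(r): pull back L_f along r ⇒ L₀.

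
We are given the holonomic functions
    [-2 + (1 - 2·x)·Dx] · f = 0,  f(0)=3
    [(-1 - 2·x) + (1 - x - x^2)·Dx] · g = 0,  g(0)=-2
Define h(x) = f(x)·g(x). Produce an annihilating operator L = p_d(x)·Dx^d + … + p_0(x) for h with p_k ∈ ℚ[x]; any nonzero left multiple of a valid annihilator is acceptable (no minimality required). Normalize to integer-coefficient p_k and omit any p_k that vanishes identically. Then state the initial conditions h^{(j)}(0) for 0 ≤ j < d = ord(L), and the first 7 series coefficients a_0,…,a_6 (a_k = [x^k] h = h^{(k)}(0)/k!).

L = (-3 + 2·x + 6·x^2) + (1 - 3·x + x^2 + 2·x^3)·Dx  (order 1).
h: a_k = -6, -18, -48, -114, -258, -564, -1206, …
ICs: h(0) = -6.

f: a_k = 3, 6, 12, 24, 48, 96, 192, …
g: a_k = -2, -2, -4, -6, -10, -16, -26, …
L₀ := L_f ⊗_s L_g (sym. prod.), ord ≤ 1.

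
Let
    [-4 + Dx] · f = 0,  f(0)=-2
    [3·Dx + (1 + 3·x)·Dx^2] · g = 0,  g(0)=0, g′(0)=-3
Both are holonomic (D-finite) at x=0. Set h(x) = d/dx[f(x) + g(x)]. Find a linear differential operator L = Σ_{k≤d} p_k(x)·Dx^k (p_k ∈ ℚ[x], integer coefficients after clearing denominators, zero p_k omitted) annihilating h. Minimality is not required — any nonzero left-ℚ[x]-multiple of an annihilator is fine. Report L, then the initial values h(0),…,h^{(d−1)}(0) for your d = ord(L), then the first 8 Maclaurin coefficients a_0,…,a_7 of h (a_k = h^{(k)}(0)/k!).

L = (-120 - 144·x) + (2 - 96·x - 144·x^2)·Dx + (7 + 33·x + 36·x^2)·Dx^2  (order 2).
h: a_k = -11, -23, -91, -13/3, -985/3, 9911/15, -100463/45, 2058523/315, …
ICs: h(0) = -11, h′(0) = -23.

f: a_k = -2, -8, -16, -64/3, -64/3, -256/15, -512/45, -2048/315, …
g: a_k = 0, -3, 9/2, -9, 81/4, -243/5, 243/2, -2187/7, …
Sum ⇒ L₀ = lclm(L_f,L_g) in ℚ(x)⟨Dx⟩.
Derive L from L₀ (diff closure).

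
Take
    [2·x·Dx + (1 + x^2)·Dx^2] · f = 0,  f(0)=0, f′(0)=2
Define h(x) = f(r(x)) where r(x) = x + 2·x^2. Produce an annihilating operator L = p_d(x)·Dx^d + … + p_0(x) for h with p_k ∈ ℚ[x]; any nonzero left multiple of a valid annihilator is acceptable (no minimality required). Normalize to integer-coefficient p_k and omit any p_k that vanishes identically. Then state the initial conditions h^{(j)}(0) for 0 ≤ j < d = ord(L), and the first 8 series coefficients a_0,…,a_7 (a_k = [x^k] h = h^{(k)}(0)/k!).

f: a_k = 0, 2, 0, -2/3, 0, 2/5, 0, -2/7, …
Substitute x→r, Dx→(1/r')Dx; clear ⇒ L₀.
L = (-4 + 2·x + 16·x^2 + 48·x^3 + 48·x^4)·Dx + (1 + 4·x + x^2 + 8·x^3 + 20·x^4 + 16·x^5)·Dx^2  (order 2).
h: a_k = 0, 2, 4, -2/3, -4, -38/5, -4/3, 110/7, …
ICs: h(0) = 0, h′(0) = 2.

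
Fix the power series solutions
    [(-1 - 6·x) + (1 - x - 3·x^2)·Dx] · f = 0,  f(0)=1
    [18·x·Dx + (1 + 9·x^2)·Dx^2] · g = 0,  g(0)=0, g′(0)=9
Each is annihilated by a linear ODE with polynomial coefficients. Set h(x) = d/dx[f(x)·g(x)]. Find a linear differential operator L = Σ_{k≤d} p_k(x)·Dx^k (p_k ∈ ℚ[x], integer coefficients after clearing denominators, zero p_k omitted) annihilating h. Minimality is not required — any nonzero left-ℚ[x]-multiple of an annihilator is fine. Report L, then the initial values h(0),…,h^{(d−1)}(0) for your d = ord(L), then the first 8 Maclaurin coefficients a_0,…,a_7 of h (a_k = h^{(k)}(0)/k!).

L = (-6 + 1134·x^2 + 1944·x^3 + 8748·x^4) + (6 + 42·x + 54·x^2 + 270·x^3 + 1944·x^4 + 5832·x^5)·Dx + (-1 - 2·x - 30·x^2 + 18·x^3 - 108·x^4 + 324·x^5 + 729·x^6)·Dx^2  (order 2).
h: a_k = 9, 18, 27, 144, 1044, 9504/5, 207/5, 267768/35, …
ICs: h(0) = 9, h′(0) = 18.

f: a_k = 1, 1, 4, 7, 19, 40, 97, 217, …
g: a_k = 0, 9, 0, -27, 0, 729/5, 0, -6561/7, …
L₀ := L_f ⊗_s L_g (sym. prod.), ord ≤ 2.
h₀' ⇒ L via d/dx closure of L₀.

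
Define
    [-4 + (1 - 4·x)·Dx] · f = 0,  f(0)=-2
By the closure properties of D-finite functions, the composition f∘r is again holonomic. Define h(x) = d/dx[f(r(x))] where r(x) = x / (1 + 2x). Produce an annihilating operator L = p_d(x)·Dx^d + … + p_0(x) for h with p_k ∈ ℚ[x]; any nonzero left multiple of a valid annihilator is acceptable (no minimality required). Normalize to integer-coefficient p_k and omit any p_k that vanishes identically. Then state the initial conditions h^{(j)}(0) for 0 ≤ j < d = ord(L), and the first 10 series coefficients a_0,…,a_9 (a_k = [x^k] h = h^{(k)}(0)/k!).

L = 4 + (-1 + 2·x)·Dx  (order 1).
h: a_k = -8, -32, -96, -256, -640, -1536, -3584, -8192, -18432, -40960, …
ICs: h(0) = -8.

f: a_k = -2, -8, -32, -128, -512, -2048, -8192, -32768, -131072, -524288, …
Change of var in L_f (x↦r) gives L₀.
h=h₀': d/dx-closure on L₀ ⇒ L.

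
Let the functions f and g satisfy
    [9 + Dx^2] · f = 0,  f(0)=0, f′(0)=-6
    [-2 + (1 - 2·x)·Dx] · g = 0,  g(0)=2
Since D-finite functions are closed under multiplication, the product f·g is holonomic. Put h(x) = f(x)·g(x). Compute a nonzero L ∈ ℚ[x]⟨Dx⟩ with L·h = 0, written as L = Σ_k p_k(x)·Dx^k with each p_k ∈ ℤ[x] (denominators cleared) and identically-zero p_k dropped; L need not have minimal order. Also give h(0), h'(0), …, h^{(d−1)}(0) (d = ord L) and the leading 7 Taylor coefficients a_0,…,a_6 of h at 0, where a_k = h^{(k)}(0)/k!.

f: a_k = 0, -6, 0, 9, 0, -81/20, 0, …
g: a_k = 2, 4, 8, 16, 32, 64, 128, …
Product ⇒ symmetric product L₀, ord ≤ 2.
L = (-9 + 18·x) + 4·Dx + (-1 + 2·x)·Dx^2  (order 2).
h: a_k = 0, -12, -24, -30, -60, -1281/10, -1281/5, …
ICs: h(0) = 0, h′(0) = -12.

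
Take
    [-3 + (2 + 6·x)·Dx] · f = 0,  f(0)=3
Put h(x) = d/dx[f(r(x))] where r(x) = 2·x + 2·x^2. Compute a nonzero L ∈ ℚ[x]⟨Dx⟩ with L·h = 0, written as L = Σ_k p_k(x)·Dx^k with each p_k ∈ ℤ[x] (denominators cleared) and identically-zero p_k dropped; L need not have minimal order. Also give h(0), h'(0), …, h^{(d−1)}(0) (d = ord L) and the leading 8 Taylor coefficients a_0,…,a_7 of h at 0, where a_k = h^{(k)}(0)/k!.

L = -1 + (-1 - 8·x - 18·x^2 - 12·x^3)·Dx  (order 1).
h: a_k = 9, -9, 81/2, -351/2, 6075/8, -26487/8, 233037/16, -1033479/16, …
ICs: h(0) = 9.

f: a_k = 3, 9/2, -27/8, 81/16, -1215/128, 5103/256, -45927/1024, 216513/2048, …
L₀ from L_f via x↦r, Dx↦r'^{-1}Dx.
Differentiate: ansatz ord ≤ ord L₀ ⇒ L.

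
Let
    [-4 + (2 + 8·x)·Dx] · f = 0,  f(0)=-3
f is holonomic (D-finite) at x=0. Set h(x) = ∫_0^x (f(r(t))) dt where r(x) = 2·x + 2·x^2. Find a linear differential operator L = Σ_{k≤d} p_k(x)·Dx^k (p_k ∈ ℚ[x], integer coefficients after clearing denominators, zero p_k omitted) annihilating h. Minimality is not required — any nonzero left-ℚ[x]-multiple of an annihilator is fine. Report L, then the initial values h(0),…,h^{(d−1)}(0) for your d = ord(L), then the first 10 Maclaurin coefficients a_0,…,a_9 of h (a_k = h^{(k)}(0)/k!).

f: a_k = -3, -6, 6, -12, 30, -84, 252, -792, 2574, -8580, …
Change of var in L_f (x↦r) gives L₀.
h=∫₀ˣh₀: take L = L₀·Dx.
L = (-4 - 8·x)·Dx + (1 + 8·x + 8·x^2)·Dx^2  (order 2).
h: a_k = 0, -3, -6, 4, -12, 216/5, -176, 5472/7, -3696, 54944/3, …
ICs: h(0) = 0, h′(0) = -3.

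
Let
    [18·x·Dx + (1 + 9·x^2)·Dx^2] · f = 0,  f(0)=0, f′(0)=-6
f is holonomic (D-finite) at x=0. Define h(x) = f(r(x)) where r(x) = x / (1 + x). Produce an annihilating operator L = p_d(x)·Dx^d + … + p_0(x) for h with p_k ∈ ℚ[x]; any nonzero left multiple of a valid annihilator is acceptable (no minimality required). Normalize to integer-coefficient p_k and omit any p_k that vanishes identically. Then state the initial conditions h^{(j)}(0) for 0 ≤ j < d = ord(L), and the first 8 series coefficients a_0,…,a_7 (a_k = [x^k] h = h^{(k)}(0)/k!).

f: a_k = 0, -6, 0, 18, 0, -486/5, 0, 4374/7, …
L₀ from L_f via x↦r, Dx↦r'^{-1}Dx.
L = (2 + 20·x)·Dx + (1 + 2·x + 10·x^2)·Dx^2  (order 2).
h: a_k = 0, -6, 6, 12, -48, 24/5, 312, -3984/7, …
ICs: h(0) = 0, h′(0) = -6.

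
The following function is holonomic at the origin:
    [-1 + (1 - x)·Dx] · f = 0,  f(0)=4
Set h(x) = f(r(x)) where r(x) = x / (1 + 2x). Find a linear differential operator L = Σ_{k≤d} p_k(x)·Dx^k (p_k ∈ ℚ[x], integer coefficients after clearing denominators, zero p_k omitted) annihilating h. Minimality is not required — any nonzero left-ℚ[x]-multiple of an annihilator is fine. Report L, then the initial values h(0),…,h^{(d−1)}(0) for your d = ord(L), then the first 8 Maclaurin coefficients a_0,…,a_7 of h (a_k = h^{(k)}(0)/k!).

L = -1 + (1 + 3·x + 2·x^2)·Dx  (order 1).
h: a_k = 4, 4, -4, 4, -4, 4, -4, 4, …
ICs: h(0) = 4.

f: a_k = 4, 4, 4, 4, 4, 4, 4, 4, …
Substitute x→r, Dx→(1/r')Dx; clear ⇒ L₀.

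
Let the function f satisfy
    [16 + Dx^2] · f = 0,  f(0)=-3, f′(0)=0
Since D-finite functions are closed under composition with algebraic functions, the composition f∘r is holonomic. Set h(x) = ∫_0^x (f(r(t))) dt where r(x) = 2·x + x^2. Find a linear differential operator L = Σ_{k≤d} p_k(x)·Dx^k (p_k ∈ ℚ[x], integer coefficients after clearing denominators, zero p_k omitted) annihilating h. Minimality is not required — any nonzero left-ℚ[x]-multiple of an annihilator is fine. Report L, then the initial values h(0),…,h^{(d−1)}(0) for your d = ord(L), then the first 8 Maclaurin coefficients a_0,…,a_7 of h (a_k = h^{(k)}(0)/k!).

f: a_k = -3, 0, 24, 0, -32, 0, 256/15, 0, …
h₀=f(r): pull back L_f along r ⇒ L₀.
∫: right-multiply L₀ by Dx.
L = (64 + 192·x + 192·x^2 + 64·x^3)·Dx - Dx^2 + (1 + x)·Dx^3  (order 3).
h: a_k = 0, -3, 0, 32, 24, -488/5, -512/3, 4864/105, …
ICs: h(0) = 0, h′(0) = -3, h′′(0) = 0.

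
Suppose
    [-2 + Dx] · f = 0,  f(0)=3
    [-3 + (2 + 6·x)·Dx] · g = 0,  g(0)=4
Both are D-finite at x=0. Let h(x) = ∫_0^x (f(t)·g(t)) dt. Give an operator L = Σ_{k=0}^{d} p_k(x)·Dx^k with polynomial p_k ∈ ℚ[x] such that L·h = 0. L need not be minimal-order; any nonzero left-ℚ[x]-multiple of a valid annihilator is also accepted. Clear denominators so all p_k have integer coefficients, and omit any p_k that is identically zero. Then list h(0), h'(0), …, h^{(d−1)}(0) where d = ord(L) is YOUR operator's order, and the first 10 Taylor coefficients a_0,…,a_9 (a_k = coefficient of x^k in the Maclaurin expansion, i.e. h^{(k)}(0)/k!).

L = (-7 - 12·x)·Dx + (2 + 6·x)·Dx^2  (order 2).
h: a_k = 0, 12, 21, 31/2, 181/16, 241/160, 13279/1920, -276497/26880, 9930589/430080, -56288873/1105920, …
ICs: h(0) = 0, h′(0) = 12.

f: a_k = 3, 6, 6, 4, 2, 4/5, 4/15, 8/105, 2/105, 4/945, …
g: a_k = 4, 6, -9/2, 27/4, -405/32, 1701/64, -15309/256, 72171/512, -2814669/8192, 14073345/16384, …
f·g: L₀ = L_f ⊗_s L_g, ord ≤ 1·1.
h=∫₀ˣh₀: take L = L₀·Dx.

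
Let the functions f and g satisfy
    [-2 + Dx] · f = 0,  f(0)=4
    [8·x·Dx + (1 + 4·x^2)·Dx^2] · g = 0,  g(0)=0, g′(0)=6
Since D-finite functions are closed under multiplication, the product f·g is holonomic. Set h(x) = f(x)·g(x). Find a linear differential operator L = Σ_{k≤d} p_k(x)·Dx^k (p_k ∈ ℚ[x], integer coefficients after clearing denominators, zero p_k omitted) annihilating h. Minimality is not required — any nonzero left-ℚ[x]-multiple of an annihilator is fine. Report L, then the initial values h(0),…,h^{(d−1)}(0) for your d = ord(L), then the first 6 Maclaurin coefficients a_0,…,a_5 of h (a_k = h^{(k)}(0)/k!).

L = (4 - 16·x + 16·x^2) + (-4 + 8·x - 16·x^2)·Dx + (1 + 4·x^2)·Dx^2  (order 2).
h: a_k = 0, 24, 48, 16, -32, 144/5, …
ICs: h(0) = 0, h′(0) = 24.

f: a_k = 4, 8, 8, 16/3, 8/3, 16/15, …
g: a_k = 0, 6, 0, -8, 0, 96/5, …
Product ⇒ symmetric product L₀, ord ≤ 2.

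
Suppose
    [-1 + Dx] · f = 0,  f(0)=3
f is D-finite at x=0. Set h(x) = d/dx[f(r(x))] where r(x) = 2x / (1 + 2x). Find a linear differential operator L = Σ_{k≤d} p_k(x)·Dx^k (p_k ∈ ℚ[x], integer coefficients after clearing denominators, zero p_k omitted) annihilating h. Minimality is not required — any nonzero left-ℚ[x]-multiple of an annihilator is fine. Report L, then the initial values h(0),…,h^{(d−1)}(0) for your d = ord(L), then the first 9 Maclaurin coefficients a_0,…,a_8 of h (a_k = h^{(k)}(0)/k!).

f: a_k = 3, 3, 3/2, 1/2, 1/8, 1/40, 1/240, 1/1680, 1/13440, …
L₀ from L_f via x↦r, Dx↦r'^{-1}Dx.
h₀' ⇒ L via d/dx closure of L₀.
L = (-2 - 8·x) + (-1 - 4·x - 4·x^2)·Dx  (order 1).
h: a_k = 6, -12, 12, 8, -76, 1208/5, -8728/15, 125456/105, -226076/105, …
ICs: h(0) = 6.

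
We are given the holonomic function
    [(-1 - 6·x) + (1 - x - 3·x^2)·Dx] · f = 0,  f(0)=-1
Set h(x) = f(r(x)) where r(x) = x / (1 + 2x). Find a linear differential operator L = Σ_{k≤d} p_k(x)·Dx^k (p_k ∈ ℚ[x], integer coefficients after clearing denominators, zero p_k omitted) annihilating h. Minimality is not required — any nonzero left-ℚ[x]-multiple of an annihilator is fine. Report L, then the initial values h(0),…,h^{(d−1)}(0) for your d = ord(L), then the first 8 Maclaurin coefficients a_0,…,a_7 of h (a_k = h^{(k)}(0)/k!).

L = (1 + 8·x) + (-1 - 5·x - 5·x^2 + 2·x^3)·Dx  (order 1).
h: a_k = -1, -1, -2, 5, -17, 56, -185, 611, …
ICs: h(0) = -1.

f: a_k = -1, -1, -4, -7, -19, -40, -97, -217, …
h₀=f(r): pull back L_f along r ⇒ L₀.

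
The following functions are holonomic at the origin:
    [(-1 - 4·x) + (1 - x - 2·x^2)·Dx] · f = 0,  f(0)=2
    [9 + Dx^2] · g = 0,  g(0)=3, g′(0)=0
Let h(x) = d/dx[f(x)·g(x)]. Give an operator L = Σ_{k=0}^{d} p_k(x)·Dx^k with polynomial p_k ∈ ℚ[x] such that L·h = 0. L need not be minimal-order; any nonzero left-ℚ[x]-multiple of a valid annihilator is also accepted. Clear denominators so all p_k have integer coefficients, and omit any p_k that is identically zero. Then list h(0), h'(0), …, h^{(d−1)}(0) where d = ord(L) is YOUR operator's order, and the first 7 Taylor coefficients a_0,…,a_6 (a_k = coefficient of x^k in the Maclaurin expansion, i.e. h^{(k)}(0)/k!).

f: a_k = 2, 2, 6, 10, 22, 42, 86, …
g: a_k = 3, 0, -27/2, 0, 81/8, 0, -243/80, …
Product ⇒ symmetric product L₀, ord ≤ 2.
Derive L from L₀ (diff closure).
L = (-33 - 162·x - 243·x^2 + 324·x^3 + 324·x^4) + (-6 - 6·x + 108·x^2 + 144·x^3)·Dx + (5 - 14·x - 19·x^2 + 36·x^3 + 36·x^4)·Dx^2  (order 2).
h: a_k = 6, -18, 9, 21, 225/4, 1881/20, 10689/40, …
ICs: h(0) = 6, h′(0) = -18.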